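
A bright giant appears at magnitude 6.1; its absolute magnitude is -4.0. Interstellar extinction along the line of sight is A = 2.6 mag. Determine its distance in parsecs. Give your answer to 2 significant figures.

d ≈ 320 pc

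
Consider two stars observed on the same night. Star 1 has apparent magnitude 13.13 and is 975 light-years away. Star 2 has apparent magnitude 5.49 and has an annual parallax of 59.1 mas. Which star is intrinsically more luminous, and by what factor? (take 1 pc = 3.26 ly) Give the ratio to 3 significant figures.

Star 1: d = 975 ly / 3.26 = 299.1 pc
Star 1: M = m − 5 log₁₀ d + 5 = 13.13 − 5·2.4758 + 5 = 5.751
Star 2: p = 59.1 mas = 0.0591″ → d = 1/p = 16.92 pc
Star 2: M = m − 5 log₁₀ d + 5 = 5.49 − 5·1.2284 + 5 = 4.348
ΔM = M_1 − M_2 = 5.751 − (4.348) = 1.403; smaller M is more luminous → Star 2.
L ratio = 10^(0.4 |ΔM|) = 10^0.561 = 3.641

Star 2 is more luminous, by a factor of 3.64.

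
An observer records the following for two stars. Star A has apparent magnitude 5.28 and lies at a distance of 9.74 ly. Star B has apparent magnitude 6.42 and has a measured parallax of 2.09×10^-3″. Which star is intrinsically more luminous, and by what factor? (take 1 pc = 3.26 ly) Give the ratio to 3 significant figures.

Star A: d = 9.74 ly / 3.26 = 2.988 pc
Star A: M = m − 5 log₁₀ d + 5 = 5.28 − 5·0.4753 + 5 = 7.903
Star B: d = 1/p = 1/2.09×10^-3″ = 478.5 pc
Star B: M = m − 5 log₁₀ d + 5 = 6.42 − 5·2.6799 + 5 = -1.979
ΔM = M_A − M_B = 7.903 − (-1.979) = 9.883; smaller M is more luminous → Star B.
L ratio = 10^(0.4 |ΔM|) = 10^3.953 = 8975

Star B is more luminous, by a factor of 8970.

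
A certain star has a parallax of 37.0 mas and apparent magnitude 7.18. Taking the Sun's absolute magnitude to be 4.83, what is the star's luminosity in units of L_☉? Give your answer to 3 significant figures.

L/L_☉ ≈ 0.839

d = 1/p = 1000/37.0 mas = 27.03 pc
M = m − 5 log₁₀ d + 5 = 7.18 − 5·1.4318 + 5 = 5.021
M − M_☉ = 5.021 − 4.83 = 0.191
L/L_☉ = 10^(−0.4 × 0.191) = 0.8387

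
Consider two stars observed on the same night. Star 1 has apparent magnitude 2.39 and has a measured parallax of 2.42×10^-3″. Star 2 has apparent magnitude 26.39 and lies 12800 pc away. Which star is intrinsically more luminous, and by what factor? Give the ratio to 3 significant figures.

Star 1 is more luminous, by a factor of 4.15×10^6.

Star 1: d = 1/p = 1/2.42×10^-3″ = 413.2 pc
Star 1: M = m − 5 log₁₀ d + 5 = 2.39 − 5·2.6162 + 5 = -5.691
Star 2: M = m − 5 log₁₀ d + 5 = 26.39 − 5·4.1072 + 5 = 10.854
ΔM = M_1 − M_2 = -5.691 − (10.854) = -16.545; smaller M is more luminous → Star 1.
L ratio = 10^(0.4 |ΔM|) = 10^6.618 = 4.149×10^6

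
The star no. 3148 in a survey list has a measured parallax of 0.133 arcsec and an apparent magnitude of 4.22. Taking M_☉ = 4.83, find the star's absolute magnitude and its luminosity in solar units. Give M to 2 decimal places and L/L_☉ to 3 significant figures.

M ≈ 4.84; L/L_☉ ≈ 0.992

d = 1/p = 1/0.133″ = 7.519 pc
M = m − 5 log₁₀ d + 5 = 4.22 − 5·0.8761 + 5 = 4.839
M − M_☉ = 4.839 − 4.83 = 0.009
L/L_☉ = 10^(−0.4 × 0.009) = 0.9915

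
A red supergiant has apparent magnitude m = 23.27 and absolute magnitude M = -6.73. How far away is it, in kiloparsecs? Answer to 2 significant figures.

μ = m − M = 30.000
m − M = 5 log₁₀ d − 5
log₁₀ d = (m − M)/5 + 1 = 7.0000
d = 10^7.0000 = 1.000×10^7 pc
= 10000 kpc

d ≈ 10000 kpc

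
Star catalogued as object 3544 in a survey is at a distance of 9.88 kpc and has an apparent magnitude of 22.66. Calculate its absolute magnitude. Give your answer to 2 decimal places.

M ≈ 7.69

d = 9.88 kpc = 9880 pc
5 log₁₀(d/10 pc) = 5 log₁₀(9880) − 5 = 14.974
M = m − 5 log₁₀(d/10) = 22.66 − 14.974 = 7.686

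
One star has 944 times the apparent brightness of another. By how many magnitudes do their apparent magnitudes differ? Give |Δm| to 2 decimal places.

Pogson: Δm = −2.5 log₁₀(ratio) = −2.5 log₁₀(944) = −2.5 × 2.9750 = -7.437

|Δm| ≈ 7.44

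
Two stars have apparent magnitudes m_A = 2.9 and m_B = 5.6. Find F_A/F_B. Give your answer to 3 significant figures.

Δm = 2.9 − (5.6) = -2.7
Flux ratio = 10^(−0.4 Δm) = 10^(−0.4 × -2.7) = 10^1.080 = 12.02

F_A/F_B ≈ 12.0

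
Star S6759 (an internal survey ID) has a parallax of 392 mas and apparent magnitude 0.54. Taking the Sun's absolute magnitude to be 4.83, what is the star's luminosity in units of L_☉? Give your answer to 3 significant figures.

L/L_☉ ≈ 3.38

d = 1/p = 1000/392 mas = 2.551 pc
M = m − 5 log₁₀ d + 5 = 0.54 − 5·0.4067 + 5 = 3.506
M − M_☉ = 3.506 − 4.83 = -1.324
L/L_☉ = 10^(−0.4 × -1.324) = 3.384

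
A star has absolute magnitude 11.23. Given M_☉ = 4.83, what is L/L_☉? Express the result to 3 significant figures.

L/L_☉ ≈ 2.75×10^-3

M − M_☉ = 11.23 − 4.83 = 6.400
L/L_☉ = 10^(−0.4 (M − M_☉)) = 10^-2.560 = 2.754×10^-3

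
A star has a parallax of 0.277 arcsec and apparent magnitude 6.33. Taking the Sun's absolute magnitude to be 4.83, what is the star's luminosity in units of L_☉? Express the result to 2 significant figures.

L/L_☉ ≈ 0.033

d = 1/p = 1/0.277″ = 3.610 pc
M = m − 5 log₁₀ d + 5 = 6.33 − 5·0.5575 + 5 = 8.542
M − M_☉ = 8.542 − 4.83 = 3.712
L/L_☉ = 10^(−0.4 × 3.712) = 0.03274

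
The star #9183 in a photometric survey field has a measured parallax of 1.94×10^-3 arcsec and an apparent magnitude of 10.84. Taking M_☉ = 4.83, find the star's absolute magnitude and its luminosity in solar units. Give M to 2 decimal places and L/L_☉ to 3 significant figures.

M ≈ 2.28; L/L_☉ ≈ 10.5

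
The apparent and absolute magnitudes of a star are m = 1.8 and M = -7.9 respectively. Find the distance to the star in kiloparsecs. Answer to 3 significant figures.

d ≈ 0.871 kpc

Distance modulus: m − M = 1.8 − (-7.9) = 9.700
m − M = 5 log₁₀ d − 5
log₁₀ d = (m − M)/5 + 1 = 2.9400
d = 10^2.9400 = 871.0 pc
= 0.8710 kpc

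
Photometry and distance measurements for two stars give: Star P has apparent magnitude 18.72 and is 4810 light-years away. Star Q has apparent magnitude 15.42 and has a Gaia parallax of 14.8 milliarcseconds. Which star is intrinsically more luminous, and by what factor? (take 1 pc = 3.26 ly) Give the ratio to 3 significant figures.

Star P: d = 4810 ly / 3.26 = 1475 pc
Star P: M = m − 5 log₁₀ d + 5 = 18.72 − 5·3.1689 + 5 = 7.875
Star Q: p = 14.8 mas = 0.0148″ → d = 1/p = 67.57 pc
Star Q: M = m − 5 log₁₀ d + 5 = 15.42 − 5·1.8297 + 5 = 11.271
ΔM = M_P − M_Q = 7.875 − (11.271) = -3.396; smaller M is more luminous → Star P.
L ratio = 10^(0.4 |ΔM|) = 10^1.358 = 22.82

Star P is more luminous, by a factor of 22.8.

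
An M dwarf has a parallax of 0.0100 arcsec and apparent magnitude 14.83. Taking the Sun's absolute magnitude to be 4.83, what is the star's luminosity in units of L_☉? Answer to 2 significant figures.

d = 1/p = 1/0.0100″ = 100.0 pc
M = m − 5 log₁₀ d + 5 = 14.83 − 5·2.0000 + 5 = 9.830
M − M_☉ = 9.830 − 4.83 = 5.000
L/L_☉ = 10^(−0.4 × 5.000) = 0.01000

L/L_☉ ≈ 0.010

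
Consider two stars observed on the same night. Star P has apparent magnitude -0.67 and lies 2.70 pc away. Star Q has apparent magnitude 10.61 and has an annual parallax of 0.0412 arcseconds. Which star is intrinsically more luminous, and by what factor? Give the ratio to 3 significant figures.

Star P is more luminous, by a factor of 402.

Star P: M = m − 5 log₁₀ d + 5 = -0.67 − 5·0.4314 + 5 = 2.173
Star Q: d = 1/p = 1/0.0412″ = 24.27 pc
Star Q: M = m − 5 log₁₀ d + 5 = 10.61 − 5·1.3851 + 5 = 8.684
ΔM = M_P − M_Q = 2.173 − (8.684) = -6.511; smaller M is more luminous → Star P.
L ratio = 10^(0.4 |ΔM|) = 10^2.605 = 402.3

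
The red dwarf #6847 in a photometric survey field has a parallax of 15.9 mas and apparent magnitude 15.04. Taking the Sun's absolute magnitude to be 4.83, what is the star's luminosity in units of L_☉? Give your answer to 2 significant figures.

L/L_☉ ≈ 3.3×10^-3

d = 1/p = 1000/15.9 mas = 62.89 pc
M = m − 5 log₁₀ d + 5 = 15.04 − 5·1.7986 + 5 = 11.047
M − M_☉ = 11.047 − 4.83 = 6.217
L/L_☉ = 10^(−0.4 × 6.217) = 3.260×10^-3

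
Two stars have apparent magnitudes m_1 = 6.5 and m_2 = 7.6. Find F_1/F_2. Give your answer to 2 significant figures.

F_1/F_2 ≈ 2.8

Magnitude difference = -1.1
Flux ratio = 10^(−0.4 Δm) = 10^(−0.4 × -1.1) = 10^0.440 = 2.754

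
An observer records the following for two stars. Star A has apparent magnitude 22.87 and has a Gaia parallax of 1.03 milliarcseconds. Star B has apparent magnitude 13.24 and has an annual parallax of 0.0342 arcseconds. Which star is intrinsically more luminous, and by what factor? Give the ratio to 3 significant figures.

Star A: p = 1.03 mas = 1.03×10^-3″ → d = 1/p = 970.9 pc
Star A: M = m − 5 log₁₀ d + 5 = 22.87 − 5·2.9872 + 5 = 12.934
Star B: d = 1/p = 1/0.0342″ = 29.24 pc
Star B: M = m − 5 log₁₀ d + 5 = 13.24 − 5·1.4660 + 5 = 10.910
ΔM = M_A − M_B = 12.934 − (10.910) = 2.024; smaller M is more luminous → Star B.
L ratio = 10^(0.4 |ΔM|) = 10^0.810 = 6.451

Star B is more luminous, by a factor of 6.45.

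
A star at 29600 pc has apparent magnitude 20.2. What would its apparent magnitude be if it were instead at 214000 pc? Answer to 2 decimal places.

m ≈ 24.50

Flux ∝ 1/d², so Δm = 5 log₁₀(d₂/d₁) = 5 log₁₀(214000/29600) = 4.296
m₂ = m₁ + Δm = 20.2 + (4.296) = 24.496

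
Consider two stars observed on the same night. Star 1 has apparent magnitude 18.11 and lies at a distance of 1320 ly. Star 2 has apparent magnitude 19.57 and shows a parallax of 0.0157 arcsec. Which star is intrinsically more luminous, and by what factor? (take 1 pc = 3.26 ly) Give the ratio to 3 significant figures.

Star 1: d = 1320 ly / 3.26 = 404.9 pc
Star 1: M = m − 5 log₁₀ d + 5 = 18.11 − 5·2.6074 + 5 = 10.073
Star 2: d = 1/p = 1/0.0157″ = 63.69 pc
Star 2: M = m − 5 log₁₀ d + 5 = 19.57 − 5·1.8041 + 5 = 15.549
ΔM = M_1 − M_2 = 10.073 − (15.549) = -5.476; smaller M is more luminous → Star 1.
L ratio = 10^(0.4 |ΔM|) = 10^2.191 = 155.1

Star 1 is more luminous, by a factor of 155.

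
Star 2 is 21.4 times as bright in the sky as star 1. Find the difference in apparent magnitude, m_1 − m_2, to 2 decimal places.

m_1 − m_2 ≈ 3.33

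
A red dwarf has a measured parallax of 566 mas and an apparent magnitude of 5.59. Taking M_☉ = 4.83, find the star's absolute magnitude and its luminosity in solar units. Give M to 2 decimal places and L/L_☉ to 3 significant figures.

M ≈ 9.35; L/L_☉ ≈ 0.0155

d = 1/p = 1000/566 mas = 1.767 pc
M = m − 5 log₁₀ d + 5 = 5.59 − 5·0.2472 + 5 = 9.354
M − M_☉ = 9.354 − 4.83 = 4.524
L/L_☉ = 10^(−0.4 × 4.524) = 0.01550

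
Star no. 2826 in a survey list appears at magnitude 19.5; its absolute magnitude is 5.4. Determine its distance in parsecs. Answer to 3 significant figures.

d ≈ 6610 pc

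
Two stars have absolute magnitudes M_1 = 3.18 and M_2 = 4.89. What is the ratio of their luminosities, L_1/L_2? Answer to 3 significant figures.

ΔM = M_1 − M_2 = -1.71
L_1/L_2 = 10^(−0.4 ΔM) = 10^0.684 = 4.831

L_1/L_2 ≈ 4.83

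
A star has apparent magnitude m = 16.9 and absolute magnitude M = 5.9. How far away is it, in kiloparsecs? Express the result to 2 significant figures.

d ≈ 1.6 kpc

Distance modulus: m − M = 16.9 − (5.9) = 11.000
m − M = 5 log₁₀ d − 5
log₁₀ d = (m − M)/5 + 1 = 3.2000
d = 10^3.2000 = 1585 pc
= 1.585 kpc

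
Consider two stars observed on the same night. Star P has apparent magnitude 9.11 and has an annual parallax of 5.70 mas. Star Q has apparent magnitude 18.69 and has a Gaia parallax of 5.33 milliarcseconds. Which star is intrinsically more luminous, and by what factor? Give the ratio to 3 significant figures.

Star P is more luminous, by a factor of 5940.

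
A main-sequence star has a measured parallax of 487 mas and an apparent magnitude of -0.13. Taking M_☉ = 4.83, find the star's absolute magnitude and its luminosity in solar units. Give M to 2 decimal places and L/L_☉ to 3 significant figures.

M ≈ 3.31; L/L_☉ ≈ 4.06

d = 1/p = 1000/487 mas = 2.053 pc
M = m − 5 log₁₀ d + 5 = -0.13 − 5·0.3125 + 5 = 3.308
M − M_☉ = 3.308 − 4.83 = -1.522
L/L_☉ = 10^(−0.4 × -1.522) = 4.064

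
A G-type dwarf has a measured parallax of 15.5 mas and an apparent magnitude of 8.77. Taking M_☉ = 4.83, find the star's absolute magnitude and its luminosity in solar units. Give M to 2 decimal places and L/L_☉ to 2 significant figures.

d = 1/p = 1000/15.5 mas = 64.52 pc
M = m − 5 log₁₀ d + 5 = 8.77 − 5·1.8097 + 5 = 4.722
M − M_☉ = 4.722 − 4.83 = -0.108
L/L_☉ = 10^(−0.4 × -0.108) = 1.105

M ≈ 4.72; L/L_☉ ≈ 1.1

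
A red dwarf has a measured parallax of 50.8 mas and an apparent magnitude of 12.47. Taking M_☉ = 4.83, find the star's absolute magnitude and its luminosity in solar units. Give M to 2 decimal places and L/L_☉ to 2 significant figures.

M ≈ 11.00; L/L_☉ ≈ 3.4×10^-3

d = 1/p = 1000/50.8 mas = 19.69 pc
M = m − 5 log₁₀ d + 5 = 12.47 − 5·1.2941 + 5 = 10.999
M − M_☉ = 10.999 − 4.83 = 6.169
L/L_☉ = 10^(−0.4 × 6.169) = 3.406×10^-3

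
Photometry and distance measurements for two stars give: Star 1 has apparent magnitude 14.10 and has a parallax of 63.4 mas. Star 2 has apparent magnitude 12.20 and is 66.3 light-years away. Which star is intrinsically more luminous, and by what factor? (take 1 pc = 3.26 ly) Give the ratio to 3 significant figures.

Star 1: p = 63.4 mas = 0.0634″ → d = 1/p = 15.77 pc
Star 1: M = m − 5 log₁₀ d + 5 = 14.10 − 5·1.1979 + 5 = 13.110
Star 2: d = 66.3 ly / 3.26 = 20.34 pc
Star 2: M = m − 5 log₁₀ d + 5 = 12.20 − 5·1.3083 + 5 = 10.659
ΔM = M_1 − M_2 = 13.110 − (10.659) = 2.452; smaller M is more luminous → Star 2.
L ratio = 10^(0.4 |ΔM|) = 10^0.981 = 9.567

Star 2 is more luminous, by a factor of 9.57.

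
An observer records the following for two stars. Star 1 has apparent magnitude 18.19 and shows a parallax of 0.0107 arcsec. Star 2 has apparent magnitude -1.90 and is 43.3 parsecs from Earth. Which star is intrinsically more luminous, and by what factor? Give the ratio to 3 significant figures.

Star 1: d = 1/p = 1/0.0107″ = 93.46 pc
Star 1: M = m − 5 log₁₀ d + 5 = 18.19 − 5·1.9706 + 5 = 13.337
Star 2: M = m − 5 log₁₀ d + 5 = -1.90 − 5·1.6365 + 5 = -5.082
ΔM = M_1 − M_2 = 13.337 − (-5.082) = 18.419; smaller M is more luminous → Star 2.
L ratio = 10^(0.4 |ΔM|) = 10^7.368 = 2.332×10^7

Star 2 is more luminous, by a factor of 2.33×10^7.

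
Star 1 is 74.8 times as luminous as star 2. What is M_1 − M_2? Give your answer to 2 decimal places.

Pogson: ΔM = −2.5 log₁₀(ratio) = −2.5 log₁₀(74.8) = −2.5 × 1.8739 = -4.685
Star 1 is brighter, so it has the smaller magnitude: the difference is negative.

M_1 − M_2 ≈ -4.68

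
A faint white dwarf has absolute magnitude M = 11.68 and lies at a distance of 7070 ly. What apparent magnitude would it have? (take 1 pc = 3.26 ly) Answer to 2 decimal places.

m ≈ 23.36

d = 7070 ly / 3.26 = 2169 pc
m = M + 5 log₁₀ d − 5 = 11.68 + 5·3.3362 − 5 = 23.361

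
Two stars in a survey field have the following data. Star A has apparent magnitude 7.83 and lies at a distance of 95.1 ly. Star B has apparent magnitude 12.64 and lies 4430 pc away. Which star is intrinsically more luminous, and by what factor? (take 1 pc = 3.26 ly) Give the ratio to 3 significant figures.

Star A: d = 95.1 ly / 3.26 = 29.17 pc
Star A: M = m − 5 log₁₀ d + 5 = 7.83 − 5·1.4650 + 5 = 5.505
Star B: M = m − 5 log₁₀ d + 5 = 12.64 − 5·3.6464 + 5 = -0.592
ΔM = M_A − M_B = 5.505 − (-0.592) = 6.097; smaller M is more luminous → Star B.
L ratio = 10^(0.4 |ΔM|) = 10^2.439 = 274.7

Star B is more luminous, by a factor of 275.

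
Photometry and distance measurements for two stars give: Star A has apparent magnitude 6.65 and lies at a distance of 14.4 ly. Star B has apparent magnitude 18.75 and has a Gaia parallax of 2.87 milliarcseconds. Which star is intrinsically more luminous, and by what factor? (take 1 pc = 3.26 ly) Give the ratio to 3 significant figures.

Star A: d = 14.4 ly / 3.26 = 4.417 pc
Star A: M = m − 5 log₁₀ d + 5 = 6.65 − 5·0.6451 + 5 = 8.424
Star B: p = 2.87 mas = 2.87×10^-3″ → d = 1/p = 348.4 pc
Star B: M = m − 5 log₁₀ d + 5 = 18.75 − 5·2.5421 + 5 = 11.039
ΔM = M_A − M_B = 8.424 − (11.039) = -2.615; smaller M is more luminous → Star A.
L ratio = 10^(0.4 |ΔM|) = 10^1.046 = 11.12

Star A is more luminous, by a factor of 11.1.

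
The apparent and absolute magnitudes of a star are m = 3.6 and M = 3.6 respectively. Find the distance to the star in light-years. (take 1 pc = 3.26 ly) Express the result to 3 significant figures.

d ≈ 32.6 ly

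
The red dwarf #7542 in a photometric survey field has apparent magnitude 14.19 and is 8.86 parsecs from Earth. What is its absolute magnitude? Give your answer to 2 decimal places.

M ≈ 14.45

5 log₁₀(d/10 pc) = 5 log₁₀(8.860) − 5 = -0.263
M = m − 5 log₁₀(d/10) = 14.19 + 0.263 = 14.453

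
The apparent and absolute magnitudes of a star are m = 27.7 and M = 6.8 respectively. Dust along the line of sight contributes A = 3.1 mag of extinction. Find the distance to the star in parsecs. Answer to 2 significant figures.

d ≈ 36000 pc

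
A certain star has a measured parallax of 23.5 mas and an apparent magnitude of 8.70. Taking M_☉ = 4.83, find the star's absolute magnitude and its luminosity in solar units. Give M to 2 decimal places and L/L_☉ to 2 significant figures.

M ≈ 5.56; L/L_☉ ≈ 0.51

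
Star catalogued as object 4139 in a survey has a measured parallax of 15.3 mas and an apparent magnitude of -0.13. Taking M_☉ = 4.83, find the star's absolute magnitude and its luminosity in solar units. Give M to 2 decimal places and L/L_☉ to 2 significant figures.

M ≈ -4.21; L/L_☉ ≈ 4100

d = 1/p = 1000/15.3 mas = 65.36 pc
M = m − 5 log₁₀ d + 5 = -0.13 − 5·1.8153 + 5 = -4.207
M − M_☉ = -4.207 − 4.83 = -9.037
L/L_☉ = 10^(−0.4 × -9.037) = 4117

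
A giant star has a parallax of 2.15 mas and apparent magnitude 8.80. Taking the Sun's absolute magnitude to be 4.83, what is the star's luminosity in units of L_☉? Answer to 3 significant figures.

L/L_☉ ≈ 55.9

d = 1/p = 1000/2.15 mas = 465.1 pc
M = m − 5 log₁₀ d + 5 = 8.80 − 5·2.6676 + 5 = 0.462
M − M_☉ = 0.462 − 4.83 = -4.368
L/L_☉ = 10^(−0.4 × -4.368) = 55.86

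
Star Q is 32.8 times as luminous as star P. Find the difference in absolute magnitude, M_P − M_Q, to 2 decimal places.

Pogson: ΔM = −2.5 log₁₀(ratio) = −2.5 log₁₀(32.8) = −2.5 × 1.5159 = -3.790
Star Q is brighter so has the smaller magnitude: M_P − M_Q is positive.

M_P − M_Q ≈ 3.79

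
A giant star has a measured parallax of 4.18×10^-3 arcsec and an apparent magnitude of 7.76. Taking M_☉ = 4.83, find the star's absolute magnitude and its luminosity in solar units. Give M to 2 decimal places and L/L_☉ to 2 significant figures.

d = 1/p = 1/4.18×10^-3″ = 239.2 pc
M = m − 5 log₁₀ d + 5 = 7.76 − 5·2.3788 + 5 = 0.866
M − M_☉ = 0.866 − 4.83 = -3.964
L/L_☉ = 10^(−0.4 × -3.964) = 38.52

M ≈ 0.87; L/L_☉ ≈ 39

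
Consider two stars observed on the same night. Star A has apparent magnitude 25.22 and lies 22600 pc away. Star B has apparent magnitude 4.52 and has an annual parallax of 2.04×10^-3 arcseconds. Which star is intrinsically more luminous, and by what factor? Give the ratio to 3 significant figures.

Star B is more luminous, by a factor of 89600.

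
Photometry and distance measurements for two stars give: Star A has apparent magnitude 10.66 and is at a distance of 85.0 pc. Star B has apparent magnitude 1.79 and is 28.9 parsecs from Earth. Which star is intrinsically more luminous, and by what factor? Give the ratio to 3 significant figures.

Star B is more luminous, by a factor of 408.

Star A: M = m − 5 log₁₀ d + 5 = 10.66 − 5·1.9294 + 5 = 6.013
Star B: M = m − 5 log₁₀ d + 5 = 1.79 − 5·1.4609 + 5 = -0.514
ΔM = M_A − M_B = 6.013 − (-0.514) = 6.527; smaller M is more luminous → Star B.
L ratio = 10^(0.4 |ΔM|) = 10^2.611 = 408.3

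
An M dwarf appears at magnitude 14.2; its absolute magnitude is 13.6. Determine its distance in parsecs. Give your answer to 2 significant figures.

μ = m − M = 0.600
m − M = 5 log₁₀ d − 5
log₁₀ d = (m − M)/5 + 1 = 1.1200
d = 10^1.1200 = 13.18 pc

d ≈ 13 pc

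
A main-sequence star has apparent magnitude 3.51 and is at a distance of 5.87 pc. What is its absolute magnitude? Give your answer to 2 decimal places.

5 log₁₀(d/10 pc) = 5 log₁₀(5.870) − 5 = -1.157
M = m − 5 log₁₀(d/10) = 3.51 + 1.157 = 4.667

M ≈ 4.67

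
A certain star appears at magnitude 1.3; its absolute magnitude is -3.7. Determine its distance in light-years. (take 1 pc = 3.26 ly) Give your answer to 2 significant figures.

d ≈ 330 ly

μ = m − M = 5.000
m − M = 5 log₁₀ d − 5
log₁₀ d = (m − M)/5 + 1 = 2.0000
d = 10^2.0000 = 100.0 pc
= 326.0 ly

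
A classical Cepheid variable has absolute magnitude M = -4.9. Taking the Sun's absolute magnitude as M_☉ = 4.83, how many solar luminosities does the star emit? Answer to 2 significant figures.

M − M_☉ = -4.9 − 4.83 = -9.730
L/L_☉ = 10^(−0.4 (M − M_☉)) = 10^3.892 = 7798

L/L_☉ ≈ 7800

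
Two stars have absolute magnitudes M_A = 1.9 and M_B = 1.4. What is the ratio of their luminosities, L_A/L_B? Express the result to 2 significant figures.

L_A/L_B ≈ 0.63

ΔM = M_A − M_B = 0.5
L_A/L_B = 10^(−0.4 ΔM) = 10^-0.200 = 0.6310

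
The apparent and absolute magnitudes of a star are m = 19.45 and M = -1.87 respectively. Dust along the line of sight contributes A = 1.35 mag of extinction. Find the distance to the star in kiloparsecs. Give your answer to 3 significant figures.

m − M = 5 log₁₀(d/10 pc) + A  ⇒  19.45 − (-1.87) − 1.35 = 5 log₁₀(d/10)
19.970 = 5 log₁₀(d/10)
log₁₀ d = (m − M − A)/5 + 1 = 4.9940
d = 10^4.9940 = 98630 pc
= 98.63 kpc

d ≈ 98.6 kpc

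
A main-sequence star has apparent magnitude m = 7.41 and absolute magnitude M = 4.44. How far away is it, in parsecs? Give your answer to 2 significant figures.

d ≈ 39 pc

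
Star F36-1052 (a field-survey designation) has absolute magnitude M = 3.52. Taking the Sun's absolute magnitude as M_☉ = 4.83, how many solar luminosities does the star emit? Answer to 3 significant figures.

M − M_☉ = 3.52 − 4.83 = -1.310
L/L_☉ = 10^(−0.4 (M − M_☉)) = 10^0.524 = 3.342

L/L_☉ ≈ 3.34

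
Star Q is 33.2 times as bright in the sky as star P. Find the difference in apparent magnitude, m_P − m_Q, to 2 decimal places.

m_P − m_Q ≈ 3.80

Pogson: Δm = −2.5 log₁₀(ratio) = −2.5 log₁₀(33.2) = −2.5 × 1.5211 = -3.803
Star Q is brighter so has the smaller magnitude: m_P − m_Q is positive.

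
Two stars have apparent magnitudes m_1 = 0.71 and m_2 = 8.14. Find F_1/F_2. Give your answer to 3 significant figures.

F_1/F_2 ≈ 938

Δm = 0.71 − (8.14) = -7.43
Flux ratio = 10^(−0.4 Δm) = 10^(−0.4 × -7.43) = 10^2.972 = 937.6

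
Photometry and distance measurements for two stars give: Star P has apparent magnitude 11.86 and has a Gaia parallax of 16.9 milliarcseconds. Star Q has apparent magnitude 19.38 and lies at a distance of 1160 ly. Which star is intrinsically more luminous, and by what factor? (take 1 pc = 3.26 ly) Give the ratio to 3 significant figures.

Star P is more luminous, by a factor of 28.2.

Star P: p = 16.9 mas = 0.0169″ → d = 1/p = 59.17 pc
Star P: M = m − 5 log₁₀ d + 5 = 11.86 − 5·1.7721 + 5 = 7.999
Star Q: d = 1160 ly / 3.26 = 355.8 pc
Star Q: M = m − 5 log₁₀ d + 5 = 19.38 − 5·2.5512 + 5 = 11.624
ΔM = M_P − M_Q = 7.999 − (11.624) = -3.624; smaller M is more luminous → Star P.
L ratio = 10^(0.4 |ΔM|) = 10^1.450 = 28.17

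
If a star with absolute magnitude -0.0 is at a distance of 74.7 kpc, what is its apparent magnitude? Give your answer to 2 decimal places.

d = 74.7 kpc = 74700 pc
m = M + 5 log₁₀ d − 5 = -0.0 + 5·4.8733 − 5 = 19.367

m ≈ 19.37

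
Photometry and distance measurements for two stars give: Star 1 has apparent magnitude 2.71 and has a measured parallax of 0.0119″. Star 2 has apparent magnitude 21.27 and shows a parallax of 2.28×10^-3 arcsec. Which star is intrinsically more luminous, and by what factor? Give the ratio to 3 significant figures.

Star 1: d = 1/p = 1/0.0119″ = 84.03 pc
Star 1: M = m − 5 log₁₀ d + 5 = 2.71 − 5·1.9245 + 5 = -1.912
Star 2: d = 1/p = 1/2.28×10^-3″ = 438.6 pc
Star 2: M = m − 5 log₁₀ d + 5 = 21.27 − 5·2.6421 + 5 = 13.060
ΔM = M_1 − M_2 = -1.912 − (13.060) = -14.972; smaller M is more luminous → Star 1.
L ratio = 10^(0.4 |ΔM|) = 10^5.989 = 974500

Star 1 is more luminous, by a factor of 974000.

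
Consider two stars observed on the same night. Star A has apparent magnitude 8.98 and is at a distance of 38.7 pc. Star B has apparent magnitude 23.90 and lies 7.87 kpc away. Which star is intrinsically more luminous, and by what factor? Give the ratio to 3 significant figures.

Star A: M = m − 5 log₁₀ d + 5 = 8.98 − 5·1.5877 + 5 = 6.041
Star B: d = 7.87 kpc = 7870 pc
Star B: M = m − 5 log₁₀ d + 5 = 23.90 − 5·3.8960 + 5 = 9.420
ΔM = M_A − M_B = 6.041 − (9.420) = -3.379; smaller M is more luminous → Star A.
L ratio = 10^(0.4 |ΔM|) = 10^1.351 = 22.46

Star A is more luminous, by a factor of 22.5.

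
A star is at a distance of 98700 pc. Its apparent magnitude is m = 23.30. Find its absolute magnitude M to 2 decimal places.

5 log₁₀(d/10 pc) = 5 log₁₀(98700) − 5 = 19.972
M = m − 5 log₁₀(d/10) = 23.30 − 19.972 = 3.328

M ≈ 3.33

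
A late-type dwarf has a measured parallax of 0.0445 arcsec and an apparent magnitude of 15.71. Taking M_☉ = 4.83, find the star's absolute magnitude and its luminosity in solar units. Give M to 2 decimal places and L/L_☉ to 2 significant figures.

M ≈ 13.95; L/L_☉ ≈ 2.2×10^-4

d = 1/p = 1/0.0445″ = 22.47 pc
M = m − 5 log₁₀ d + 5 = 15.71 − 5·1.3516 + 5 = 13.952
M − M_☉ = 13.952 − 4.83 = 9.122
L/L_☉ = 10^(−0.4 × 9.122) = 2.245×10^-4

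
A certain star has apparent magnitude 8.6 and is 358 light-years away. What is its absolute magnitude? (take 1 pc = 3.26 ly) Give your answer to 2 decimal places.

M ≈ 3.40

d = 358 ly / 3.26 = 109.8 pc
5 log₁₀(d/10 pc) = 5 log₁₀(109.8) − 5 = 5.203
M = m − 5 log₁₀(d/10) = 8.6 − 5.203 = 3.397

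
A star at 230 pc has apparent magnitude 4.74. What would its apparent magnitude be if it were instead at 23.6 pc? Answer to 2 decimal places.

Flux ∝ 1/d², so Δm = 5 log₁₀(d₂/d₁) = 5 log₁₀(23.6/230) = -4.944
m₂ = m₁ + Δm = 4.74 + (-4.944) = -0.204

m ≈ -0.20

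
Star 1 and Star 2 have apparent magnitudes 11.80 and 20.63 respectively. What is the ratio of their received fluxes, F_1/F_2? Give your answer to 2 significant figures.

F_1/F_2 ≈ 3400

Δm = 11.80 − (20.63) = -8.83
Flux ratio = 10^(−0.4 Δm) = 10^(−0.4 × -8.83) = 10^3.532 = 3404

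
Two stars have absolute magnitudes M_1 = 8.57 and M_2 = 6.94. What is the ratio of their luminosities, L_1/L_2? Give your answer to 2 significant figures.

ΔM = M_1 − M_2 = 1.63
L_1/L_2 = 10^(−0.4 ΔM) = 10^-0.652 = 0.2228

L_1/L_2 ≈ 0.22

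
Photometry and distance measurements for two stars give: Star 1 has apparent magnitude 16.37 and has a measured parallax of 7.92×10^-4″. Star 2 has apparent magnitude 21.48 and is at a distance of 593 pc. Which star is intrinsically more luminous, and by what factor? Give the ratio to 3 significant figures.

Star 1 is more luminous, by a factor of 502.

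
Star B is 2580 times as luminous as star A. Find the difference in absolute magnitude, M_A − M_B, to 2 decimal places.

Pogson: ΔM = −2.5 log₁₀(ratio) = −2.5 log₁₀(2580) = −2.5 × 3.4116 = -8.529
Star B is brighter so has the smaller magnitude: M_A − M_B is positive.

M_A − M_B ≈ 8.53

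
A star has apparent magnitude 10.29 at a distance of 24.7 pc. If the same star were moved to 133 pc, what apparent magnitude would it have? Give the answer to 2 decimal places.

m ≈ 13.95

Flux ∝ 1/d², so Δm = 5 log₁₀(d₂/d₁) = 5 log₁₀(133/24.7) = 3.656
m₂ = m₁ + Δm = 10.29 + (3.656) = 13.946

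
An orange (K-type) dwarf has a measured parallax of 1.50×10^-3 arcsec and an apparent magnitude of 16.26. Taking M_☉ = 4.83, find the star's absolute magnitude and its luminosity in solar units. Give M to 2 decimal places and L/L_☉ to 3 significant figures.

d = 1/p = 1/1.50×10^-3″ = 666.7 pc
M = m − 5 log₁₀ d + 5 = 16.26 − 5·2.8239 + 5 = 7.140
M − M_☉ = 7.140 − 4.83 = 2.310
L/L_☉ = 10^(−0.4 × 2.310) = 0.1191

M ≈ 7.14; L/L_☉ ≈ 0.119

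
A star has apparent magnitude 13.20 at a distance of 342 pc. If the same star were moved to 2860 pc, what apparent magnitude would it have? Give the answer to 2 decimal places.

Flux ∝ 1/d², so Δm = 5 log₁₀(d₂/d₁) = 5 log₁₀(2860/342) = 4.612
m₂ = m₁ + Δm = 13.20 + (4.612) = 17.812

m ≈ 17.81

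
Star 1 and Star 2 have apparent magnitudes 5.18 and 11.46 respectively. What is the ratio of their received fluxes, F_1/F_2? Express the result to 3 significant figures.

F_1/F_2 ≈ 325

Magnitude difference = -6.28
Flux ratio = 10^(−0.4 Δm) = 10^(−0.4 × -6.28) = 10^2.512 = 325.1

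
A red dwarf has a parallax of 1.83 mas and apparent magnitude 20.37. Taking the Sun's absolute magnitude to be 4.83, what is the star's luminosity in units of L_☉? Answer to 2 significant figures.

d = 1/p = 1000/1.83 mas = 546.4 pc
M = m − 5 log₁₀ d + 5 = 20.37 − 5·2.7375 + 5 = 11.682
M − M_☉ = 11.682 − 4.83 = 6.852
L/L_☉ = 10^(−0.4 × 6.852) = 1.816×10^-3

L/L_☉ ≈ 1.8×10^-3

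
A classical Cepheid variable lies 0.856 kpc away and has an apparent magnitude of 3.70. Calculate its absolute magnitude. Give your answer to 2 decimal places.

d = 0.856 kpc = 856.0 pc
5 log₁₀(d/10 pc) = 5 log₁₀(856.0) − 5 = 9.662
M = m − 5 log₁₀(d/10) = 3.70 − 9.662 = -5.962

M ≈ -5.96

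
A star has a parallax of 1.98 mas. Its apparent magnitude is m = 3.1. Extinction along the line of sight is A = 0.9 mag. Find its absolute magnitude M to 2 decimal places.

M ≈ -6.32

p = 1.98 mas = 1.98×10^-3″ → d = 1/p = 505.1 pc
5 log₁₀(d/10 pc) = 5 log₁₀(505.1) − 5 = 8.517
M = m − 5 log₁₀(d/10) − A = 3.1 − 8.517 − 0.9 = -6.317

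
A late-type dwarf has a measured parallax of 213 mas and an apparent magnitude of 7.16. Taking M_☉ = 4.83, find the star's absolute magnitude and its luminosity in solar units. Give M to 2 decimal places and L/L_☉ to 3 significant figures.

M ≈ 8.80; L/L_☉ ≈ 0.0258

d = 1/p = 1000/213 mas = 4.695 pc
M = m − 5 log₁₀ d + 5 = 7.16 − 5·0.6716 + 5 = 8.802
M − M_☉ = 8.802 − 4.83 = 3.972
L/L_☉ = 10^(−0.4 × 3.972) = 0.02578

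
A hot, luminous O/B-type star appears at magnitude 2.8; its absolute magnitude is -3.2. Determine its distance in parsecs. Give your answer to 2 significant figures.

d ≈ 160 pc

μ = m − M = 6.000
m − M = 5 log₁₀ d − 5
log₁₀ d = (m − M)/5 + 1 = 2.2000
d = 10^2.2000 = 158.5 pc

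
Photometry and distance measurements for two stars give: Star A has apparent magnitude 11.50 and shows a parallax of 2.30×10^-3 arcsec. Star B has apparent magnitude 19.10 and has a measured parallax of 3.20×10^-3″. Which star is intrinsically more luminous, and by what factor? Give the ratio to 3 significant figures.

Star A is more luminous, by a factor of 2120.

Star A: d = 1/p = 1/2.30×10^-3″ = 434.8 pc
Star A: M = m − 5 log₁₀ d + 5 = 11.50 − 5·2.6383 + 5 = 3.309
Star B: d = 1/p = 1/3.20×10^-3″ = 312.5 pc
Star B: M = m − 5 log₁₀ d + 5 = 19.10 − 5·2.4949 + 5 = 11.626
ΔM = M_A − M_B = 3.309 − (11.626) = -8.317; smaller M is more luminous → Star A.
L ratio = 10^(0.4 |ΔM|) = 10^3.327 = 2122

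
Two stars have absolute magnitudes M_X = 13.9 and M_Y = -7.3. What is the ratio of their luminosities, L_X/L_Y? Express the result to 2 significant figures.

L_X/L_Y ≈ 3.3×10^-9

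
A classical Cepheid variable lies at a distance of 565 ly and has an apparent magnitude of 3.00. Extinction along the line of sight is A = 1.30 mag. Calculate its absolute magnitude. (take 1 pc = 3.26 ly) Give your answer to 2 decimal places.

d = 565 ly / 3.26 = 173.3 pc
5 log₁₀(d/10 pc) = 5 log₁₀(173.3) − 5 = 6.194
M = m − 5 log₁₀(d/10) − A = 3.00 − 6.194 − 1.30 = -4.494

M ≈ -4.49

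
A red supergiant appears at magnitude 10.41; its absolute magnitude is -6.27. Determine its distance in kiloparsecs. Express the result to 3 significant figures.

d ≈ 21.7 kpc

μ = m − M = 16.680
m − M = 5 log₁₀ d − 5
log₁₀ d = (m − M)/5 + 1 = 4.3360
d = 10^4.3360 = 21680 pc
= 21.68 kpc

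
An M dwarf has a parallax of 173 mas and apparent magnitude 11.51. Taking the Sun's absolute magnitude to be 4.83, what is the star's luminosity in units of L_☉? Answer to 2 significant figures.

d = 1/p = 1000/173 mas = 5.780 pc
M = m − 5 log₁₀ d + 5 = 11.51 − 5·0.7620 + 5 = 12.700
M − M_☉ = 12.700 − 4.83 = 7.870
L/L_☉ = 10^(−0.4 × 7.870) = 7.111×10^-4

L/L_☉ ≈ 7.1×10^-4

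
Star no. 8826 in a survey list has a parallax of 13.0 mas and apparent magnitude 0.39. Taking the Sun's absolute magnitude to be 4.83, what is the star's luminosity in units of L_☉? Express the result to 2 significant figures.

d = 1/p = 1000/13.0 mas = 76.92 pc
M = m − 5 log₁₀ d + 5 = 0.39 − 5·1.8861 + 5 = -4.040
M − M_☉ = -4.040 − 4.83 = -8.870
L/L_☉ = 10^(−0.4 × -8.870) = 3533

L/L_☉ ≈ 3500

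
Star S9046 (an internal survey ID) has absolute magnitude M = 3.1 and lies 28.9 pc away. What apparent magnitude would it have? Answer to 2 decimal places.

m ≈ 5.40

m = M + 5 log₁₀ d − 5 = 3.1 + 5·1.4609 − 5 = 5.404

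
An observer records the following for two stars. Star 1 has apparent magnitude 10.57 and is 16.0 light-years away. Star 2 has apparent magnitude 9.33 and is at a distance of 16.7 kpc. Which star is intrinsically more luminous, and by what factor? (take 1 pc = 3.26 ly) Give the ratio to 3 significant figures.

Star 1: d = 16.0 ly / 3.26 = 4.908 pc
Star 1: M = m − 5 log₁₀ d + 5 = 10.57 − 5·0.6909 + 5 = 12.115
Star 2: d = 16.7 kpc = 16700 pc
Star 2: M = m − 5 log₁₀ d + 5 = 9.33 − 5·4.2227 + 5 = -6.784
ΔM = M_1 − M_2 = 12.115 − (-6.784) = 18.899; smaller M is more luminous → Star 2.
L ratio = 10^(0.4 |ΔM|) = 10^7.560 = 3.628×10^7

Star 2 is more luminous, by a factor of 3.63×10^7.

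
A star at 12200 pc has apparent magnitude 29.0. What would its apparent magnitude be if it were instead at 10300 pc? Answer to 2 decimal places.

Flux ∝ 1/d², so Δm = 5 log₁₀(d₂/d₁) = 5 log₁₀(10300/12200) = -0.368
m₂ = m₁ + Δm = 29.0 + (-0.368) = 28.632

m ≈ 28.63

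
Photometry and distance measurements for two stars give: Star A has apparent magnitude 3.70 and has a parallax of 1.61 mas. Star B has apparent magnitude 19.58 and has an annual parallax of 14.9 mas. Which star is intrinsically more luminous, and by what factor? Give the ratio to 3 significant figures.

Star A: p = 1.61 mas = 1.61×10^-3″ → d = 1/p = 621.1 pc
Star A: M = m − 5 log₁₀ d + 5 = 3.70 − 5·2.7932 + 5 = -5.266
Star B: p = 14.9 mas = 0.0149″ → d = 1/p = 67.11 pc
Star B: M = m − 5 log₁₀ d + 5 = 19.58 − 5·1.8268 + 5 = 15.446
ΔM = M_A − M_B = -5.266 − (15.446) = -20.712; smaller M is more luminous → Star A.
L ratio = 10^(0.4 |ΔM|) = 10^8.285 = 1.926×10^8

Star A is more luminous, by a factor of 1.93×10^8.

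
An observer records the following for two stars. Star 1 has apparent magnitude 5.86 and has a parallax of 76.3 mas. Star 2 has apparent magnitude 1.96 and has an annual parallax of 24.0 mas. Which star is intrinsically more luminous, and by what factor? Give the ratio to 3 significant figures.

Star 2 is more luminous, by a factor of 367.

Star 1: p = 76.3 mas = 0.0763″ → d = 1/p = 13.11 pc
Star 1: M = m − 5 log₁₀ d + 5 = 5.86 − 5·1.1175 + 5 = 5.273
Star 2: p = 24.0 mas = 0.0240″ → d = 1/p = 41.67 pc
Star 2: M = m − 5 log₁₀ d + 5 = 1.96 − 5·1.6198 + 5 = -1.139
ΔM = M_1 − M_2 = 5.273 − (-1.139) = 6.412; smaller M is more luminous → Star 2.
L ratio = 10^(0.4 |ΔM|) = 10^2.565 = 367.0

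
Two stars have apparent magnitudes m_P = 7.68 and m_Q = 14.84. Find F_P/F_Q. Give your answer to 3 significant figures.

F_P/F_Q ≈ 731

Δm = 7.68 − (14.84) = -7.16
Flux ratio = 10^(−0.4 Δm) = 10^(−0.4 × -7.16) = 10^2.864 = 731.1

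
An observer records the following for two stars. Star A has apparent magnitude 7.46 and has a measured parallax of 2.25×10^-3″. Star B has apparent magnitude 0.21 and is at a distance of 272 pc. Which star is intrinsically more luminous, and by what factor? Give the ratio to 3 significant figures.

Star B is more luminous, by a factor of 298.

Star A: d = 1/p = 1/2.25×10^-3″ = 444.4 pc
Star A: M = m − 5 log₁₀ d + 5 = 7.46 − 5·2.6478 + 5 = -0.779
Star B: M = m − 5 log₁₀ d + 5 = 0.21 − 5·2.4346 + 5 = -6.963
ΔM = M_A − M_B = -0.779 − (-6.963) = 6.184; smaller M is more luminous → Star B.
L ratio = 10^(0.4 |ΔM|) = 10^2.474 = 297.5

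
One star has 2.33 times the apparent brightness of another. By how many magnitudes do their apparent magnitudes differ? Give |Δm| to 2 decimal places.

|Δm| ≈ 0.92

Pogson: Δm = −2.5 log₁₀(ratio) = −2.5 log₁₀(2.33) = −2.5 × 0.3674 = -0.918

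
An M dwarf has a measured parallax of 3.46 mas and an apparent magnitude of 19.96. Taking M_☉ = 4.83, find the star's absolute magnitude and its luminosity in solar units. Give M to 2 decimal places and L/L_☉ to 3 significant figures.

M ≈ 12.66; L/L_☉ ≈ 7.41×10^-4

d = 1/p = 1000/3.46 mas = 289.0 pc
M = m − 5 log₁₀ d + 5 = 19.96 − 5·2.4609 + 5 = 12.655
M − M_☉ = 12.655 − 4.83 = 7.825
L/L_☉ = 10^(−0.4 × 7.825) = 7.411×10^-4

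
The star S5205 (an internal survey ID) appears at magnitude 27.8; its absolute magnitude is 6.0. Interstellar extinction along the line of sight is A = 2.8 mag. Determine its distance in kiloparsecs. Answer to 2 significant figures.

m − M = 5 log₁₀(d/10 pc) + A  ⇒  27.8 − (6.0) − 2.8 = 5 log₁₀(d/10)
19.000 = 5 log₁₀(d/10)
log₁₀ d = (m − M − A)/5 + 1 = 4.8000
d = 10^4.8000 = 63100 pc
= 63.10 kpc

d ≈ 63 kpc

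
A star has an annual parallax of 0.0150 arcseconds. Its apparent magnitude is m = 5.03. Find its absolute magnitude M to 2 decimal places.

M ≈ 0.91

d = 1/p = 1/0.0150″ = 66.67 pc
5 log₁₀(d/10 pc) = 5 log₁₀(66.67) − 5 = 4.120
M = m − 5 log₁₀(d/10) = 5.03 − 4.120 = 0.910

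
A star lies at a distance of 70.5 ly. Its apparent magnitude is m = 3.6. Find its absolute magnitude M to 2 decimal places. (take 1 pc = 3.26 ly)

d = 70.5 ly / 3.26 = 21.63 pc
5 log₁₀(d/10 pc) = 5 log₁₀(21.63) − 5 = 1.675
M = m − 5 log₁₀(d/10) = 3.6 − 1.675 = 1.925

M ≈ 1.93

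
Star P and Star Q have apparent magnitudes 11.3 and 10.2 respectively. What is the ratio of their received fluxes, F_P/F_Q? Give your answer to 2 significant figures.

F_P/F_Q ≈ 0.36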